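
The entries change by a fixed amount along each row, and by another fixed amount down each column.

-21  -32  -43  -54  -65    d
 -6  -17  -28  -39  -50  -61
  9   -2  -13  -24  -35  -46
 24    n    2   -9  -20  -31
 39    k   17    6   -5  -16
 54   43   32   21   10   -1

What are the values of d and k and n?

d = -76, k = 28, n = 13

Along each row the entries change by -11 per step; down each column they change by 15.
Row 1: from -21 at column 1, stepping by -11 to column 6 gives -76.
Row 5: from 39 at column 1, stepping by -11 to column 2 gives 28.
Row 4: from 24 at column 1, stepping by -11 to column 2 gives 13.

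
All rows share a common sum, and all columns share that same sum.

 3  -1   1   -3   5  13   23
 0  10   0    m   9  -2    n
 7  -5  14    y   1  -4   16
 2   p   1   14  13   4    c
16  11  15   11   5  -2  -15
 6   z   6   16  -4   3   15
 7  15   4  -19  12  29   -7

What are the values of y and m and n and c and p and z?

y = 12, m = 10, n = 14, c = -5, p = 12, z = -1

Rows 1 and 5 both sum to 41, so that's the common total.
Row 6: 6 + 6 + 16 − 4 + 3 + 15 = 42, so its missing entry is 41 − 42 = -1.
Column 2: -1 + 10 − 5 + 11 − 1 + 15 = 29, so its missing entry is 41 − 29 = 12.
Row 3: 7 − 5 + 14 + 1 − 4 + 16 = 29, so its missing entry is 41 − 29 = 12.
Row 4: 2 + 12 + 1 + 14 + 13 + 4 = 46, so its missing entry is 41 − 46 = -5.
Column 7: 23 + 16 − 5 − 15 + 15 − 7 = 27, so its missing entry is 41 − 27 = 14.
Row 2: 0 + 10 + 0 + 9 − 2 + 14 = 31, so its missing entry is 41 − 31 = 10.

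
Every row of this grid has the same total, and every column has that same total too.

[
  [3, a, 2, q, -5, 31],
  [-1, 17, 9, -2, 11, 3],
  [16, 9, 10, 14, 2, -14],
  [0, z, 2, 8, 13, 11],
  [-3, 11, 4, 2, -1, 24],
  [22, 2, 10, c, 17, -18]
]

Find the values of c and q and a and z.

Rows 2 and 3 both sum to 37, so that's the common total.
The known cells in row 6 total 33, leaving 37 − 33 = 4 for the blank.
The known cells in column 4 total 26, leaving 37 − 26 = 11 for the blank.
The known cells in row 4 total 34, leaving 37 − 34 = 3 for the blank.
The known cells in row 1 total 42, leaving 37 − 42 = -5 for the blank.

c = 4, q = 11, a = -5, z = 3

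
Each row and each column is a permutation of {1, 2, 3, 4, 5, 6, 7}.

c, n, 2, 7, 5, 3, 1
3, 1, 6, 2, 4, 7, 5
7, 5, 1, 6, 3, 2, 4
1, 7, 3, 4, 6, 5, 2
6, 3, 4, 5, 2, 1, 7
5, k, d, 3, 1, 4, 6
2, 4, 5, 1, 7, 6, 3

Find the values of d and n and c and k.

d = 7, n = 6, c = 4, k = 2

At (row 1, col 1): column 1 already has {1, 2, 3, 5, 6, 7}, so the value is 4.
At (row 1, col 2): row 1 already has {1, 2, 3, 4, 5, 7}, so the value is 6.
Cell (6,2): column 2 already has {1, 3, 4, 5, 6, 7} → 2.
Cell (6,3): row 6 already has {1, 2, 3, 4, 5, 6} → 7.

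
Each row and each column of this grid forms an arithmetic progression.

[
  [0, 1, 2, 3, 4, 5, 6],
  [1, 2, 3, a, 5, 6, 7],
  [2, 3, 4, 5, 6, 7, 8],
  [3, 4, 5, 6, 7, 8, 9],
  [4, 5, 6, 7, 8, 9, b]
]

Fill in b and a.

Along each row the entries change by 1 per step; down each column they change by 1.
Row 5: from 4 at column 1, stepping by 1 to column 7 gives 10.
Row 2: from 1 at column 1, stepping by 1 to column 4 gives 4.

b = 10, a = 4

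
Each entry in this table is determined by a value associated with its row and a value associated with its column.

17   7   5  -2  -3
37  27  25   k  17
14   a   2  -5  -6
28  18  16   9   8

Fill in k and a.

k = 18, a = 4

The difference between any two rows is the same in every column — this is an addition table with the headers hidden.
Row 2 minus row 1 is 25 − 5 = 20, so its entry in column 4 is -2 + 20 = 18.
Row 3 minus row 1 is 2 − 5 = -3, so its entry in column 2 is 7 + (-3) = 4.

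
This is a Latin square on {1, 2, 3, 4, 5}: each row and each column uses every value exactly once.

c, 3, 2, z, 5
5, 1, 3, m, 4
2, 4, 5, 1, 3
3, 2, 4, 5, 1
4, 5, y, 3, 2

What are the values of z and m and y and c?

z = 4, m = 2, y = 1, c = 1

At (row 2, col 4): row 2 already has {1, 3, 4, 5}, so the value is 2.
Cell (1,4): column 4 already has {1, 2, 3, 5} → 4.
At (row 5, col 3): row 5 already has {2, 3, 4, 5}, so the value is 1.
Cell (1,1): row 1 already has {2, 3, 4, 5} → 1.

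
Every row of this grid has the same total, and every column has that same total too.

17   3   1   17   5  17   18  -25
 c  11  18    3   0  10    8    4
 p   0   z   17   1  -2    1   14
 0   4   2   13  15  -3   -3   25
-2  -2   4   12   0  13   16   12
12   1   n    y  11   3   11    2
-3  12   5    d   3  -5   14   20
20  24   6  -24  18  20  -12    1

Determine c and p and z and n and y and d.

c = -1, p = 10, z = 12, n = 5, y = 8, d = 7

Rows 1 and 4 both sum to 53, so that's the common total.
Row 2: 11 + 18 + 3 + 0 + 10 + 8 + 4 = 54, so its missing entry is 53 − 54 = -1.
Column 1: 17 − 1 + 0 − 2 + 12 − 3 + 20 = 43, so its missing entry is 53 − 43 = 10.
Row 3: 10 + 0 + 17 + 1 − 2 + 1 + 14 = 41, so its missing entry is 53 − 41 = 12.
Row 7: -3 + 12 + 5 + 3 − 5 + 14 + 20 = 46, so its missing entry is 53 − 46 = 7.
Column 4: 17 + 3 + 17 + 13 + 12 + 7 − 24 = 45, so its missing entry is 53 − 45 = 8.
Row 6: 12 + 1 + 8 + 11 + 3 + 11 + 2 = 48, so its missing entry is 53 − 48 = 5.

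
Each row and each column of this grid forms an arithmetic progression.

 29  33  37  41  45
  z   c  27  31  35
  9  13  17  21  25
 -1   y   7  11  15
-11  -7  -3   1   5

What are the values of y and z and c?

y = 3, z = 19, c = 23

Along each row the entries change by 4 per step; down each column they change by -10.
Row 4: from -1 at column 1, stepping by 4 to column 2 gives 3.
Row 2: from 27 at column 3, stepping by 4 to column 1 gives 19.
Row 2: from 27 at column 3, stepping by 4 to column 2 gives 23.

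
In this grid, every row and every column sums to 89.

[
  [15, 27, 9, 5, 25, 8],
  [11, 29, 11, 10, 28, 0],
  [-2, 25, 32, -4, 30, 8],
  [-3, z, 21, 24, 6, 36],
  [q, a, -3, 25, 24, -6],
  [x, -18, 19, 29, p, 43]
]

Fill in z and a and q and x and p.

z = 5, a = 21, q = 28, x = 40, p = -24

Row 4: -3 + 21 + 24 + 6 + 36 = 84, so its missing entry is 89 − 84 = 5.
Column 5: 25 + 28 + 30 + 6 + 24 = 113, so its missing entry is 89 − 113 = -24.
Row 6: -18 + 19 + 29 − 24 + 43 = 49, so its missing entry is 89 − 49 = 40.
Column 1: 15 + 11 − 2 − 3 + 40 = 61, so its missing entry is 89 − 61 = 28.
Row 5: 28 − 3 + 25 + 24 − 6 = 68, so its missing entry is 89 − 68 = 21.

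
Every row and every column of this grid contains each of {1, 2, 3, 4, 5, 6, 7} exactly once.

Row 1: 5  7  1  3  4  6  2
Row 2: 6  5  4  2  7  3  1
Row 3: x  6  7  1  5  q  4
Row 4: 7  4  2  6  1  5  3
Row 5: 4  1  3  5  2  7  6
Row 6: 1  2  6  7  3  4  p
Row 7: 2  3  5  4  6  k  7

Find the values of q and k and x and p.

For row 3, column 1: column 1 already has {1, 2, 4, 5, 6, 7}; that leaves 3.
At (row 3, col 6): row 3 already has {1, 3, 4, 5, 6, 7}, so the value is 2.
At (row 6, col 7): row 6 already has {1, 2, 3, 4, 6, 7}, so the value is 5.
Cell (7,6): row 7 already has {2, 3, 4, 5, 6, 7} → 1.

q = 2, k = 1, x = 3, p = 5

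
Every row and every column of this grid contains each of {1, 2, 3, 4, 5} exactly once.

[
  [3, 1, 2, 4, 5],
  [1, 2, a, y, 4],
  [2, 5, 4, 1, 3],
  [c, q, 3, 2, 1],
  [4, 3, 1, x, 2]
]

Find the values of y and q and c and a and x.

At (row 2, col 3): column 3 already has {1, 2, 3, 4}, so the value is 5.
For row 5, column 4: row 5 already has {1, 2, 3, 4}; that leaves 5.
For row 4, column 2: column 2 already has {1, 2, 3, 5}; that leaves 4.
Cell (4,1): row 4 already has {1, 2, 3, 4} → 5.
For row 2, column 4: row 2 already has {1, 2, 4, 5}; that leaves 3.

y = 3, q = 4, c = 5, a = 5, x = 5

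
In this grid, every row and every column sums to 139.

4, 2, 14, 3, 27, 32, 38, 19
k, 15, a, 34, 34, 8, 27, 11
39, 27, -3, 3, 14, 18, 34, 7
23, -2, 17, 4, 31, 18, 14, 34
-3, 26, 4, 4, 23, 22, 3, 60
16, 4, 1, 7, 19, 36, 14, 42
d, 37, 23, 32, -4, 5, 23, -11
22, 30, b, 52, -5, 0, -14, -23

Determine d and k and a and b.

d = 34, k = 4, a = 6, b = 77

Row 8: 22 + 30 + 52 − 5 + 0 − 14 − 23 = 62, so its missing entry is 139 − 62 = 77.
Column 3: 14 − 3 + 17 + 4 + 1 + 23 + 77 = 133, so its missing entry is 139 − 133 = 6.
Row 2: 15 + 6 + 34 + 34 + 8 + 27 + 11 = 135, so its missing entry is 139 − 135 = 4.
Row 7: 37 + 23 + 32 − 4 + 5 + 23 − 11 = 105, so its missing entry is 139 − 105 = 34.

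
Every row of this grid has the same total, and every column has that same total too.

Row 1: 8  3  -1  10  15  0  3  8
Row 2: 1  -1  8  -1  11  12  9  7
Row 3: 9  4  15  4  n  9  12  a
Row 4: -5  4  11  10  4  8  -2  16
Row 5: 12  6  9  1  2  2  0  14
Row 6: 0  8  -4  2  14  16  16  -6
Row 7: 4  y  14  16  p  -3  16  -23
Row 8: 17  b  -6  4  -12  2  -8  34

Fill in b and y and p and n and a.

Rows 1 and 2 both sum to 46, so that's the common total.
Row 8 has 17 − 6 + 4 − 12 + 2 − 8 + 34 = 31; the blank must be 46 − 31 = 15.
Column 8 has 8 + 7 + 16 + 14 − 6 − 23 + 34 = 50; the blank must be 46 − 50 = -4.
Row 3 has 9 + 4 + 15 + 4 + 9 + 12 − 4 = 49; the blank must be 46 − 49 = -3.
Column 2 has 3 − 1 + 4 + 4 + 6 + 8 + 15 = 39; the blank must be 46 − 39 = 7.
Row 7 has 4 + 7 + 14 + 16 − 3 + 16 − 23 = 31; the blank must be 46 − 31 = 15.

b = 15, y = 7, p = 15, n = -3, a = -4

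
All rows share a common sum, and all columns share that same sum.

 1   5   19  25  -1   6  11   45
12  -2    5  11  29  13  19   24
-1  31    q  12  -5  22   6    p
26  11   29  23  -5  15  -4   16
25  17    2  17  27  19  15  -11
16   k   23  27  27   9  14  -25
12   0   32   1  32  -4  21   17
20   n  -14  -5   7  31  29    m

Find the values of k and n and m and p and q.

k = 20, n = 29, m = 14, p = 31, q = 15

Rows 1 and 2 both sum to 111, so that's the common total.
Row 6 has 16 + 23 + 27 + 27 + 9 + 14 − 25 = 91; the blank must be 111 − 91 = 20.
Column 2 has 5 − 2 + 31 + 11 + 17 + 20 + 0 = 82; the blank must be 111 − 82 = 29.
Row 8 has 20 + 29 − 14 − 5 + 7 + 31 + 29 = 97; the blank must be 111 − 97 = 14.
Column 8 has 45 + 24 + 16 − 11 − 25 + 17 + 14 = 80; the blank must be 111 − 80 = 31.
Row 3 has -1 + 31 + 12 − 5 + 22 + 6 + 31 = 96; the blank must be 111 − 96 = 15.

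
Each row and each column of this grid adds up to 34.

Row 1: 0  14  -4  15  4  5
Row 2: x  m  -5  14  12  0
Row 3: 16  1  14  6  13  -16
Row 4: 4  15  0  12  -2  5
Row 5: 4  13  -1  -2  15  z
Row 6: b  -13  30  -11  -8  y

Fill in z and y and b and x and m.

z = 5, y = 35, b = 1, x = 9, m = 4

Column 2: 14 + 1 + 15 + 13 − 13 = 30, so its missing entry is 34 − 30 = 4.
Row 5: 4 + 13 − 1 − 2 + 15 = 29, so its missing entry is 34 − 29 = 5.
Column 6: 5 + 0 − 16 + 5 + 5 = -1, so its missing entry is 34 − (-1) = 35.
Row 6: -13 + 30 − 11 − 8 + 35 = 33, so its missing entry is 34 − 33 = 1.
Row 2: 4 − 5 + 14 + 12 + 0 = 25, so its missing entry is 34 − 25 = 9.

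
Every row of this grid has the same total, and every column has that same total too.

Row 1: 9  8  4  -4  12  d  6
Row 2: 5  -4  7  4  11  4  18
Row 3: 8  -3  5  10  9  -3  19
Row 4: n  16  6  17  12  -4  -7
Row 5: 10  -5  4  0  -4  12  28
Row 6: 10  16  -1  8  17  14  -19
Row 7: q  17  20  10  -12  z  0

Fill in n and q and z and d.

Rows 2 and 3 both sum to 45, so that's the common total.
The known cells in row 1 total 35, leaving 45 − 35 = 10 for the blank.
The known cells in column 6 total 33, leaving 45 − 33 = 12 for the blank.
The known cells in row 7 total 47, leaving 45 − 47 = -2 for the blank.
The known cells in row 4 total 40, leaving 45 − 40 = 5 for the blank.

n = 5, q = -2, z = 12, d = 10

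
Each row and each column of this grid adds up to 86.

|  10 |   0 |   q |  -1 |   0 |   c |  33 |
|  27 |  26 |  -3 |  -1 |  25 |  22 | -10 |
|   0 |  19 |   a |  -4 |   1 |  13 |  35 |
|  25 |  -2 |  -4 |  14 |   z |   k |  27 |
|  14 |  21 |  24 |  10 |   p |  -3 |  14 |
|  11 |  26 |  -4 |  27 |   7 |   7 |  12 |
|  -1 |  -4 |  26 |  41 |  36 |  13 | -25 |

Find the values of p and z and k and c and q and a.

The known cells in row 5 total 80, leaving 86 − 80 = 6 for the blank.
The known cells in column 5 total 75, leaving 86 − 75 = 11 for the blank.
The known cells in row 3 total 64, leaving 86 − 64 = 22 for the blank.
The known cells in column 3 total 61, leaving 86 − 61 = 25 for the blank.
The known cells in row 1 total 67, leaving 86 − 67 = 19 for the blank.
The known cells in row 4 total 71, leaving 86 − 71 = 15 for the blank.

p = 6, z = 11, k = 15, c = 19, q = 25, a = 22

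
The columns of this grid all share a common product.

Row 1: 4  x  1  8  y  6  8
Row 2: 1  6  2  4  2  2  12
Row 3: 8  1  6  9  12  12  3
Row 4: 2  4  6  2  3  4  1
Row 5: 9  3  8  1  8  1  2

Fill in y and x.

y = 1, x = 8

Columns 3 and 6 each multiply to 576, so every column has product 576.
Column 5: 2×12×3×8 = 576, so the missing entry is 576 ÷ 576 = 1.
Column 2: 6×1×4×3 = 72, so the missing entry is 576 ÷ 72 = 8.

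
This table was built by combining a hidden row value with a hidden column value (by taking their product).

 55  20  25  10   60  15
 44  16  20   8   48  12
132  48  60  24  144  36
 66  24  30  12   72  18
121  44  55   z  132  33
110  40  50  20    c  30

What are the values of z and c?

z = 22, c = 120

Each row is a constant multiple of every other row — this is a multiplication table with the headers hidden.
Row 5 is 55/25 = 11/5 times row 1, so its entry in column 4 is 10 × 11/5 = 22.
Row 6 is 50/25 = 2/1 times row 1, so its entry in column 5 is 60 × 2/1 = 120.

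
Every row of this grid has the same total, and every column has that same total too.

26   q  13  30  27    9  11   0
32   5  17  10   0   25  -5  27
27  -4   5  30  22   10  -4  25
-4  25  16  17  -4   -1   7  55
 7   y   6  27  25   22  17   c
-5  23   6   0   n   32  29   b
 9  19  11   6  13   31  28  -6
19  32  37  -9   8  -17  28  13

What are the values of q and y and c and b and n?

q = -5, y = 16, c = -9, b = 6, n = 20

Rows 2 and 3 both sum to 111, so that's the common total.
The known cells in row 1 total 116, leaving 111 − 116 = -5 for the blank.
The known cells in column 5 total 91, leaving 111 − 91 = 20 for the blank.
The known cells in row 6 total 105, leaving 111 − 105 = 6 for the blank.
The known cells in column 2 total 95, leaving 111 − 95 = 16 for the blank.
The known cells in row 5 total 120, leaving 111 − 120 = -9 for the blank.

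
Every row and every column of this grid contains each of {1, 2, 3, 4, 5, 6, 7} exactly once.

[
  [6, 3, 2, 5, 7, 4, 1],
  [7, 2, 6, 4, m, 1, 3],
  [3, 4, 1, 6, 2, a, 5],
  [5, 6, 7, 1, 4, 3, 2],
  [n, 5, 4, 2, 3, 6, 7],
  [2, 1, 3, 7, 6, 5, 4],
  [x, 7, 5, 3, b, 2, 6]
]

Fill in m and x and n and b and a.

Cell (5,1): row 5 already has {2, 3, 4, 5, 6, 7} → 1.
Cell (2,5): row 2 already has {1, 2, 3, 4, 6, 7} → 5.
For row 7, column 5: column 5 already has {2, 3, 4, 5, 6, 7}; that leaves 1.
For row 7, column 1: row 7 already has {1, 2, 3, 5, 6, 7}; that leaves 4.
For row 3, column 6: row 3 already has {1, 2, 3, 4, 5, 6}; that leaves 7.

m = 5, x = 4, n = 1, b = 1, a = 7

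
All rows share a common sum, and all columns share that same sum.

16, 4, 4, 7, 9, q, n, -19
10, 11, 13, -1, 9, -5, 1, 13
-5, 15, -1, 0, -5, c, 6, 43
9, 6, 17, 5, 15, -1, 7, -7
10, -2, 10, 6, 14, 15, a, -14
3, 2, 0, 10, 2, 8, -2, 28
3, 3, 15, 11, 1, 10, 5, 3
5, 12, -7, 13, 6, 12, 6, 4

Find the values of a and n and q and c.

a = 12, n = 16, q = 14, c = -2

Rows 2 and 4 both sum to 51, so that's the common total.
Row 5: 10 − 2 + 10 + 6 + 14 + 15 − 14 = 39, so its missing entry is 51 − 39 = 12.
Row 3: -5 + 15 − 1 + 0 − 5 + 6 + 43 = 53, so its missing entry is 51 − 53 = -2.
Column 6: -5 − 2 − 1 + 15 + 8 + 10 + 12 = 37, so its missing entry is 51 − 37 = 14.
Row 1: 16 + 4 + 4 + 7 + 9 + 14 − 19 = 35, so its missing entry is 51 − 35 = 16.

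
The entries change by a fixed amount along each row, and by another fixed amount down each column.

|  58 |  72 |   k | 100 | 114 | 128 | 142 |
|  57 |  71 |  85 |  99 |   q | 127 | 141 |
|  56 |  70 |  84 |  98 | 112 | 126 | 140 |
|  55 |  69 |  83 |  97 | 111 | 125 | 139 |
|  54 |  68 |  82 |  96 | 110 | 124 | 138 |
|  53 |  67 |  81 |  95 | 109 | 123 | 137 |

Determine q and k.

Along each row the entries change by 14 per step; down each column they change by -1.
Row 2: from 57 at column 1, stepping by 14 to column 5 gives 113.
Row 1: from 58 at column 1, stepping by 14 to column 3 gives 86.

q = 113, k = 86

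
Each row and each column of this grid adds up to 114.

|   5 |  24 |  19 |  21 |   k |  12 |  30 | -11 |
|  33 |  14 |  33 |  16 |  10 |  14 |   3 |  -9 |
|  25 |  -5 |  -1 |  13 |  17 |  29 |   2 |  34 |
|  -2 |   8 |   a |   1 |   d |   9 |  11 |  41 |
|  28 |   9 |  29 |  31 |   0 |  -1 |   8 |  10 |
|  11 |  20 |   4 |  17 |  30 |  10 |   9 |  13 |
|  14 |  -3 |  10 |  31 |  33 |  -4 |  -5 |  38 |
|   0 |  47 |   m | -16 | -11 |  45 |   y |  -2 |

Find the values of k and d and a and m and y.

Row 1 has 5 + 24 + 19 + 21 + 12 + 30 − 11 = 100; the blank must be 114 − 100 = 14.
Column 5 has 14 + 10 + 17 + 0 + 30 + 33 − 11 = 93; the blank must be 114 − 93 = 21.
Column 7 has 30 + 3 + 2 + 11 + 8 + 9 − 5 = 58; the blank must be 114 − 58 = 56.
Row 8 has 0 + 47 − 16 − 11 + 45 + 56 − 2 = 119; the blank must be 114 − 119 = -5.
Row 4 has -2 + 8 + 1 + 21 + 9 + 11 + 41 = 89; the blank must be 114 − 89 = 25.

k = 14, d = 21, a = 25, m = -5, y = 56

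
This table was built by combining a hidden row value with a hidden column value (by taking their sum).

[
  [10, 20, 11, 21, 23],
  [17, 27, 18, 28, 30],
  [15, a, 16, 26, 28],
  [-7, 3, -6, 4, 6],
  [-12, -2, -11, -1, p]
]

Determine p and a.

p = 1, a = 25

The difference between any two rows is the same in every column — this is an addition table with the headers hidden.
Row 5 minus row 1 is -1 − 21 = -22, so its entry in column 5 is 23 + (-22) = 1.
Row 3 minus row 1 is 26 − 21 = 5, so its entry in column 2 is 20 + 5 = 25.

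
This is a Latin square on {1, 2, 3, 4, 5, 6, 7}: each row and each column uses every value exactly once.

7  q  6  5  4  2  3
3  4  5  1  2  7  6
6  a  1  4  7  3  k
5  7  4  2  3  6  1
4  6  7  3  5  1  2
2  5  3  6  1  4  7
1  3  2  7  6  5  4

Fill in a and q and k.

For row 1, column 2: row 1 already has {2, 3, 4, 5, 6, 7}; that leaves 1.
At (row 3, col 7): column 7 already has {1, 2, 3, 4, 6, 7}, so the value is 5.
For row 3, column 2: row 3 already has {1, 3, 4, 5, 6, 7}; that leaves 2.

a = 2, q = 1, k = 5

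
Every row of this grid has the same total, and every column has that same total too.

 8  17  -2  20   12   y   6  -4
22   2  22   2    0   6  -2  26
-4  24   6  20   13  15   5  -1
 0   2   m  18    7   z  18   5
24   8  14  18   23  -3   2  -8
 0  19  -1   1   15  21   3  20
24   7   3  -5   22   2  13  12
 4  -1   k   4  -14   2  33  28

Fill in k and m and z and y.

Rows 2 and 3 both sum to 78, so that's the common total.
The known cells in row 8 total 56, leaving 78 − 56 = 22 for the blank.
The known cells in column 3 total 64, leaving 78 − 64 = 14 for the blank.
The known cells in row 4 total 64, leaving 78 − 64 = 14 for the blank.
The known cells in row 1 total 57, leaving 78 − 57 = 21 for the blank.

k = 22, m = 14, z = 14, y = 21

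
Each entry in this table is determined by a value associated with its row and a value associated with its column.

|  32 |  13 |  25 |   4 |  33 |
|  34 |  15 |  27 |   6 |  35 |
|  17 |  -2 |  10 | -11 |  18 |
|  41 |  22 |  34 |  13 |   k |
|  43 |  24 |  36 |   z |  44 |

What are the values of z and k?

The difference between any two rows is the same in every column — this is an addition table with the headers hidden.
Row 5 minus row 1 is 36 − 25 = 11, so its entry in column 4 is 4 + 11 = 15.
Row 4 minus row 1 is 34 − 25 = 9, so its entry in column 5 is 33 + 9 = 42.

z = 15, k = 42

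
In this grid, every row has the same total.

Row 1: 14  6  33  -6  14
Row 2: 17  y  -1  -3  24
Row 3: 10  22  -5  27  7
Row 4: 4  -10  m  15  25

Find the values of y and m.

Row 1 sums to 61 and so does row 3; that's the common total.
In row 2 the known cells total 37, leaving 61 − 37 = 24.
In row 4 the known cells total 34, leaving 61 − 34 = 27.

y = 24, m = 27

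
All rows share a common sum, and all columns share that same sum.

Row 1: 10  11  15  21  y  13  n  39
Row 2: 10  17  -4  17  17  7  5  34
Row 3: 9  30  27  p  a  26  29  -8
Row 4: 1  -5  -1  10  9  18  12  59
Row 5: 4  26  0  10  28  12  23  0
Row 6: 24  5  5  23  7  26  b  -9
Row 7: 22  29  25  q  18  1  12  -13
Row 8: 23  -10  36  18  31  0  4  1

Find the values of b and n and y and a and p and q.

b = 22, n = -4, y = -2, a = -5, p = -5, q = 9

Rows 2 and 4 both sum to 103, so that's the common total.
Row 6 has 24 + 5 + 5 + 23 + 7 + 26 − 9 = 81; the blank must be 103 − 81 = 22.
Column 7 has 5 + 29 + 12 + 23 + 22 + 12 + 4 = 107; the blank must be 103 − 107 = -4.
Row 1 has 10 + 11 + 15 + 21 + 13 − 4 + 39 = 105; the blank must be 103 − 105 = -2.
Column 5 has -2 + 17 + 9 + 28 + 7 + 18 + 31 = 108; the blank must be 103 − 108 = -5.
Row 3 has 9 + 30 + 27 − 5 + 26 + 29 − 8 = 108; the blank must be 103 − 108 = -5.
Row 7 has 22 + 29 + 25 + 18 + 1 + 12 − 13 = 94; the blank must be 103 − 94 = 9.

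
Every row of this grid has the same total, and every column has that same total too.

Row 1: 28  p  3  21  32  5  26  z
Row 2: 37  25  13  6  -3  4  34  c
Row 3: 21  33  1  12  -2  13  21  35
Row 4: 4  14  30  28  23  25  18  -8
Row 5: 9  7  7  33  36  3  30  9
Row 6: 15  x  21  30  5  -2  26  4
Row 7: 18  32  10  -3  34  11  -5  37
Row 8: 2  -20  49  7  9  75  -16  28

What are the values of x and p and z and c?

Rows 3 and 4 both sum to 134, so that's the common total.
The known cells in row 2 total 116, leaving 134 − 116 = 18 for the blank.
The known cells in column 8 total 123, leaving 134 − 123 = 11 for the blank.
The known cells in row 1 total 126, leaving 134 − 126 = 8 for the blank.
The known cells in row 6 total 99, leaving 134 − 99 = 35 for the blank.

x = 35, p = 8, z = 11, c = 18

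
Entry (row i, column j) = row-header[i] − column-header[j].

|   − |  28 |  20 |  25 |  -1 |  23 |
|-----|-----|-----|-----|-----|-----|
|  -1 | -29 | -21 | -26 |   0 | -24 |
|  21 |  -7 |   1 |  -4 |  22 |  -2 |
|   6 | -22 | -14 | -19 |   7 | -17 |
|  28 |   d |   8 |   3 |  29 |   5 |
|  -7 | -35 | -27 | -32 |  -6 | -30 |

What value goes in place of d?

28 − 28 = 0.

0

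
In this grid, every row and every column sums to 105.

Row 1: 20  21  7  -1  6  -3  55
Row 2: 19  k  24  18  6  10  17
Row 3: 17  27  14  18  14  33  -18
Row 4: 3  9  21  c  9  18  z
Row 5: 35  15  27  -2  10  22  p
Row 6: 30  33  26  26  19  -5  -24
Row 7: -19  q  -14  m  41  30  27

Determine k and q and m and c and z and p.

Row 2: 19 + 24 + 18 + 6 + 10 + 17 = 94, so its missing entry is 105 − 94 = 11.
Column 2: 21 + 11 + 27 + 9 + 15 + 33 = 116, so its missing entry is 105 − 116 = -11.
Row 5: 35 + 15 + 27 − 2 + 10 + 22 = 107, so its missing entry is 105 − 107 = -2.
Column 7: 55 + 17 − 18 − 2 − 24 + 27 = 55, so its missing entry is 105 − 55 = 50.
Row 4: 3 + 9 + 21 + 9 + 18 + 50 = 110, so its missing entry is 105 − 110 = -5.
Row 7: -19 − 11 − 14 + 41 + 30 + 27 = 54, so its missing entry is 105 − 54 = 51.

k = 11, q = -11, m = 51, c = -5, z = 50, p = -2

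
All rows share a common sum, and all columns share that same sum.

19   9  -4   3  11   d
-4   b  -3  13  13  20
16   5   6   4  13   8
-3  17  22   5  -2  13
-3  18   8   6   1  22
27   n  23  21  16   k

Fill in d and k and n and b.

d = 14, k = -25, n = -10, b = 13

Rows 3 and 4 both sum to 52, so that's the common total.
The known cells in row 2 total 39, leaving 52 − 39 = 13 for the blank.
The known cells in column 2 total 62, leaving 52 − 62 = -10 for the blank.
The known cells in row 6 total 77, leaving 52 − 77 = -25 for the blank.
The known cells in row 1 total 38, leaving 52 − 38 = 14 for the blank.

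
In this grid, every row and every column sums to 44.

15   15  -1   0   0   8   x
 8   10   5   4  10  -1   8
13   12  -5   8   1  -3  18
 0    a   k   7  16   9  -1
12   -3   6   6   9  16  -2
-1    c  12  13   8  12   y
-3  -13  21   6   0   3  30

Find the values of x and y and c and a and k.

Row 1 has 15 + 15 − 1 + 0 + 0 + 8 = 37; the blank must be 44 − 37 = 7.
Column 7 has 7 + 8 + 18 − 1 − 2 + 30 = 60; the blank must be 44 − 60 = -16.
Row 6 has -1 + 12 + 13 + 8 + 12 − 16 = 28; the blank must be 44 − 28 = 16.
Column 2 has 15 + 10 + 12 − 3 + 16 − 13 = 37; the blank must be 44 − 37 = 7.
Row 4 has 0 + 7 + 7 + 16 + 9 − 1 = 38; the blank must be 44 − 38 = 6.

x = 7, y = -16, c = 16, a = 7, k = 6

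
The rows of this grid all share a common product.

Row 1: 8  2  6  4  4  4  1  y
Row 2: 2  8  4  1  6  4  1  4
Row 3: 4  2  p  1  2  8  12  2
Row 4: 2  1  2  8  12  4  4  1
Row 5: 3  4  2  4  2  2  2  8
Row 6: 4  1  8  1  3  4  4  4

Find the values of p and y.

Rows 2 and 4 each multiply to 6144, so every row has product 6144.
Row 3: 4×2×1×2×8×12×2 = 3072, so the missing entry is 6144 ÷ 3072 = 2.
Row 1: 8×2×6×4×4×4×1 = 6144, so the missing entry is 6144 ÷ 6144 = 1.

p = 2, y = 1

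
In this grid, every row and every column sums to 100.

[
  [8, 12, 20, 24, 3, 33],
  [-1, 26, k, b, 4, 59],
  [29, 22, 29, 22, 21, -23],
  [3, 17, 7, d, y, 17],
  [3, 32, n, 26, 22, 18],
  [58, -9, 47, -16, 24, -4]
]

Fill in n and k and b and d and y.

Column 5: 3 + 4 + 21 + 22 + 24 = 74, so its missing entry is 100 − 74 = 26.
Row 5: 3 + 32 + 26 + 22 + 18 = 101, so its missing entry is 100 − 101 = -1.
Column 3: 20 + 29 + 7 − 1 + 47 = 102, so its missing entry is 100 − 102 = -2.
Row 4: 3 + 17 + 7 + 26 + 17 = 70, so its missing entry is 100 − 70 = 30.
Row 2: -1 + 26 − 2 + 4 + 59 = 86, so its missing entry is 100 − 86 = 14.

n = -1, k = -2, b = 14, d = 30, y = 26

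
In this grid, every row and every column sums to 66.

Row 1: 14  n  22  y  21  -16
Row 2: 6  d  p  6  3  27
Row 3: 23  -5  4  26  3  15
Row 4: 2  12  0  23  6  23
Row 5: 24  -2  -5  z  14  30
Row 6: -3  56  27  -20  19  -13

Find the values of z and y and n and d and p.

The known cells in column 3 total 48, leaving 66 − 48 = 18 for the blank.
The known cells in row 5 total 61, leaving 66 − 61 = 5 for the blank.
The known cells in row 2 total 60, leaving 66 − 60 = 6 for the blank.
The known cells in column 2 total 67, leaving 66 − 67 = -1 for the blank.
The known cells in row 1 total 40, leaving 66 − 40 = 26 for the blank.

z = 5, y = 26, n = -1, d = 6, p = 18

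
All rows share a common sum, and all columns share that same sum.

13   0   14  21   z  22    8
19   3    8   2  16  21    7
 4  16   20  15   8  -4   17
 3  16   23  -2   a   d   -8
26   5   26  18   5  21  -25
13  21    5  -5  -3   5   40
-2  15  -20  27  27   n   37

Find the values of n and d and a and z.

Rows 2 and 3 both sum to 76, so that's the common total.
The known cells in row 1 total 78, leaving 76 − 78 = -2 for the blank.
The known cells in column 5 total 51, leaving 76 − 51 = 25 for the blank.
The known cells in row 4 total 57, leaving 76 − 57 = 19 for the blank.
The known cells in row 7 total 84, leaving 76 − 84 = -8 for the blank.

n = -8, d = 19, a = 25, z = -2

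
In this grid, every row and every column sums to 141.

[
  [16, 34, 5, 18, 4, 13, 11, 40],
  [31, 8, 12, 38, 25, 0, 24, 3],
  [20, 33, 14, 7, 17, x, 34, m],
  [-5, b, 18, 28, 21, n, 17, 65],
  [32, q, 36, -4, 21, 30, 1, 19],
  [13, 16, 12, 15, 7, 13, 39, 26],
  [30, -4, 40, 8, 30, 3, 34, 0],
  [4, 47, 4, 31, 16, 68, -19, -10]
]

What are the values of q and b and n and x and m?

The known cells in column 8 total 143, leaving 141 − 143 = -2 for the blank.
The known cells in row 3 total 123, leaving 141 − 123 = 18 for the blank.
The known cells in row 5 total 135, leaving 141 − 135 = 6 for the blank.
The known cells in column 2 total 140, leaving 141 − 140 = 1 for the blank.
The known cells in row 4 total 145, leaving 141 − 145 = -4 for the blank.

q = 6, b = 1, n = -4, x = 18, m = -2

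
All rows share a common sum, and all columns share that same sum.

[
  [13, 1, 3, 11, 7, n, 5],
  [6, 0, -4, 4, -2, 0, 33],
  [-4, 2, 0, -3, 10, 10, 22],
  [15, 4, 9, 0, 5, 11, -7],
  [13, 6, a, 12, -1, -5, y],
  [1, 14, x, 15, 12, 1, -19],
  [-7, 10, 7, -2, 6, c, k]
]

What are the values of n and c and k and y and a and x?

Rows 2 and 3 both sum to 37, so that's the common total.
Row 1 has 13 + 1 + 3 + 11 + 7 + 5 = 40; the blank must be 37 − 40 = -3.
Column 6 has -3 + 0 + 10 + 11 − 5 + 1 = 14; the blank must be 37 − 14 = 23.
Row 7 has -7 + 10 + 7 − 2 + 6 + 23 = 37; the blank must be 37 − 37 = 0.
Column 7 has 5 + 33 + 22 − 7 − 19 + 0 = 34; the blank must be 37 − 34 = 3.
Row 5 has 13 + 6 + 12 − 1 − 5 + 3 = 28; the blank must be 37 − 28 = 9.
Row 6 has 1 + 14 + 15 + 12 + 1 − 19 = 24; the blank must be 37 − 24 = 13.

n = -3, c = 23, k = 0, y = 3, a = 9, x = 13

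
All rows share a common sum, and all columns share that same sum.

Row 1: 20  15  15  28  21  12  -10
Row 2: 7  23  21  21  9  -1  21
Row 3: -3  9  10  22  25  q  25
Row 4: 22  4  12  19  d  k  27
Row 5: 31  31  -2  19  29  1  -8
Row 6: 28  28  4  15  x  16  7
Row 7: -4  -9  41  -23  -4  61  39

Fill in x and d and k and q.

Rows 1 and 2 both sum to 101, so that's the common total.
The known cells in row 6 total 98, leaving 101 − 98 = 3 for the blank.
The known cells in row 3 total 88, leaving 101 − 88 = 13 for the blank.
The known cells in column 5 total 83, leaving 101 − 83 = 18 for the blank.
The known cells in row 4 total 102, leaving 101 − 102 = -1 for the blank.

x = 3, d = 18, k = -1, q = 13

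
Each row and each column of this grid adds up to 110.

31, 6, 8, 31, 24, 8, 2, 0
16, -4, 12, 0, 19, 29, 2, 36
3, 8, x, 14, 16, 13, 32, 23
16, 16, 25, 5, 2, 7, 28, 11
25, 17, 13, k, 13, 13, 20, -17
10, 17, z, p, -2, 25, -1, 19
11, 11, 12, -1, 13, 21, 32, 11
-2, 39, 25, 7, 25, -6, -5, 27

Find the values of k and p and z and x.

The known cells in row 3 total 109, leaving 110 − 109 = 1 for the blank.
The known cells in column 3 total 96, leaving 110 − 96 = 14 for the blank.
The known cells in row 6 total 82, leaving 110 − 82 = 28 for the blank.
The known cells in row 5 total 84, leaving 110 − 84 = 26 for the blank.

k = 26, p = 28, z = 14, x = 1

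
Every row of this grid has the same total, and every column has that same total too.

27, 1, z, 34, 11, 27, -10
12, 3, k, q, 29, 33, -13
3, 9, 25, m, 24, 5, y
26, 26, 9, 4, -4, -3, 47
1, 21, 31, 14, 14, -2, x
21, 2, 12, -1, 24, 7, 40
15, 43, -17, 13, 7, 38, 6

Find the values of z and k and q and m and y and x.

z = 15, k = 30, q = 11, m = 30, y = 9, x = 26

Rows 4 and 6 both sum to 105, so that's the common total.
Row 5: 1 + 21 + 31 + 14 + 14 − 2 = 79, so its missing entry is 105 − 79 = 26.
Row 1: 27 + 1 + 34 + 11 + 27 − 10 = 90, so its missing entry is 105 − 90 = 15.
Column 3: 15 + 25 + 9 + 31 + 12 − 17 = 75, so its missing entry is 105 − 75 = 30.
Column 7: -10 − 13 + 47 + 26 + 40 + 6 = 96, so its missing entry is 105 − 96 = 9.
Row 3: 3 + 9 + 25 + 24 + 5 + 9 = 75, so its missing entry is 105 − 75 = 30.
Row 2: 12 + 3 + 30 + 29 + 33 − 13 = 94, so its missing entry is 105 − 94 = 11.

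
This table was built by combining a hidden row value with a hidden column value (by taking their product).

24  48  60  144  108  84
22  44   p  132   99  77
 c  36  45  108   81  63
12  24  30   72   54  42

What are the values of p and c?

p = 55, c = 18

Each row is a constant multiple of every other row — this is a multiplication table with the headers hidden.
Row 2 is 44/48 = 11/12 times row 1, so its entry in column 3 is 60 × 11/12 = 55.
Row 3 is 36/48 = 3/4 times row 1, so its entry in column 1 is 24 × 3/4 = 18.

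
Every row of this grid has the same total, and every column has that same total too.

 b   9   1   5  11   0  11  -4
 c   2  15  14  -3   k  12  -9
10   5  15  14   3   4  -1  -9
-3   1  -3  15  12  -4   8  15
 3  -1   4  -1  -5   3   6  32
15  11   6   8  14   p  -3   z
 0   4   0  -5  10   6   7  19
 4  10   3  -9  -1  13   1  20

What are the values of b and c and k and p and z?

b = 8, c = 4, k = 6, p = 13, z = -23

Rows 3 and 4 both sum to 41, so that's the common total.
Row 1 has 9 + 1 + 5 + 11 + 0 + 11 − 4 = 33; the blank must be 41 − 33 = 8.
Column 8 has -4 − 9 − 9 + 15 + 32 + 19 + 20 = 64; the blank must be 41 − 64 = -23.
Row 6 has 15 + 11 + 6 + 8 + 14 − 3 − 23 = 28; the blank must be 41 − 28 = 13.
Column 6 has 0 + 4 − 4 + 3 + 13 + 6 + 13 = 35; the blank must be 41 − 35 = 6.
Row 2 has 2 + 15 + 14 − 3 + 6 + 12 − 9 = 37; the blank must be 41 − 37 = 4.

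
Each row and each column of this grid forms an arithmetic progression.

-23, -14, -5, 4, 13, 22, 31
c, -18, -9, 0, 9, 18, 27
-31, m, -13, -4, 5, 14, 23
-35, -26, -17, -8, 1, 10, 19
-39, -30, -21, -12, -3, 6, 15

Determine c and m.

Along each row the entries change by 9 per step; down each column they change by -4.
Row 2: from -18 at column 2, stepping by 9 to column 1 gives -27.
Row 3: from -31 at column 1, stepping by 9 to column 2 gives -22.

c = -27, m = -22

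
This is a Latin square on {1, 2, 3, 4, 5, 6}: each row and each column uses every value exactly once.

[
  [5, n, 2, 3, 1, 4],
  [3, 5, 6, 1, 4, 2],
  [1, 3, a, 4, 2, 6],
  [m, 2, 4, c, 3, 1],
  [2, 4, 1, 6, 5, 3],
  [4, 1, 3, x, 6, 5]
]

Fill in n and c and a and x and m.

For row 1, column 2: row 1 already has {1, 2, 3, 4, 5}; that leaves 6.
For row 4, column 1: column 1 already has {1, 2, 3, 4, 5}; that leaves 6.
Cell (4,4): row 4 already has {1, 2, 3, 4, 6} → 5.
Cell (3,3): row 3 already has {1, 2, 3, 4, 6} → 5.
For row 6, column 4: row 6 already has {1, 3, 4, 5, 6}; that leaves 2.

n = 6, c = 5, a = 5, x = 2, m = 6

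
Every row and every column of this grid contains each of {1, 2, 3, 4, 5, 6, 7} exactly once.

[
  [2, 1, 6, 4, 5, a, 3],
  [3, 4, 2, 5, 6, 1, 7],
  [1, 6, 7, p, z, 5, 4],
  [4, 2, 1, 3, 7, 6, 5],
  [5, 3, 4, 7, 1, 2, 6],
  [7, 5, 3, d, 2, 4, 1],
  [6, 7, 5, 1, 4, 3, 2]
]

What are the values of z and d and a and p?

z = 3, d = 6, a = 7, p = 2

For row 6, column 4: row 6 already has {1, 2, 3, 4, 5, 7}; that leaves 6.
At (row 3, col 4): column 4 already has {1, 3, 4, 5, 6, 7}, so the value is 2.
At (row 3, col 5): row 3 already has {1, 2, 4, 5, 6, 7}, so the value is 3.
Cell (1,6): row 1 already has {1, 2, 3, 4, 5, 6} → 7.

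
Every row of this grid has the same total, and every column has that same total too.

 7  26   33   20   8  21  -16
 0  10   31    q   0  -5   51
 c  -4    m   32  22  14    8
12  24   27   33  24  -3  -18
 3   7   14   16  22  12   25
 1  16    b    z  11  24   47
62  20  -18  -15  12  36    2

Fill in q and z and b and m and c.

q = 12, z = 1, b = -1, m = 13, c = 14

Rows 1 and 4 both sum to 99, so that's the common total.
Column 1: 7 + 0 + 12 + 3 + 1 + 62 = 85, so its missing entry is 99 − 85 = 14.
Row 3: 14 − 4 + 32 + 22 + 14 + 8 = 86, so its missing entry is 99 − 86 = 13.
Row 2: 0 + 10 + 31 + 0 − 5 + 51 = 87, so its missing entry is 99 − 87 = 12.
Column 4: 20 + 12 + 32 + 33 + 16 − 15 = 98, so its missing entry is 99 − 98 = 1.
Row 6: 1 + 16 + 1 + 11 + 24 + 47 = 100, so its missing entry is 99 − 100 = -1.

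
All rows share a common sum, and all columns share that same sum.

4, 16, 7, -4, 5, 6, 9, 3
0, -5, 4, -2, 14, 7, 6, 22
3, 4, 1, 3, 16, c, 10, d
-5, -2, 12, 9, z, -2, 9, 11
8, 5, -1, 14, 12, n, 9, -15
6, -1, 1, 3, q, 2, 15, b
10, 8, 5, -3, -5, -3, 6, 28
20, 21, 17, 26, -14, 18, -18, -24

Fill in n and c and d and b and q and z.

Rows 1 and 2 both sum to 46, so that's the common total.
Row 4: -5 − 2 + 12 + 9 − 2 + 9 + 11 = 32, so its missing entry is 46 − 32 = 14.
Column 5: 5 + 14 + 16 + 14 + 12 − 5 − 14 = 42, so its missing entry is 46 − 42 = 4.
Row 6: 6 − 1 + 1 + 3 + 4 + 2 + 15 = 30, so its missing entry is 46 − 30 = 16.
Column 8: 3 + 22 + 11 − 15 + 16 + 28 − 24 = 41, so its missing entry is 46 − 41 = 5.
Row 5: 8 + 5 − 1 + 14 + 12 + 9 − 15 = 32, so its missing entry is 46 − 32 = 14.
Row 3: 3 + 4 + 1 + 3 + 16 + 10 + 5 = 42, so its missing entry is 46 − 42 = 4.

n = 14, c = 4, d = 5, b = 16, q = 4, z = 14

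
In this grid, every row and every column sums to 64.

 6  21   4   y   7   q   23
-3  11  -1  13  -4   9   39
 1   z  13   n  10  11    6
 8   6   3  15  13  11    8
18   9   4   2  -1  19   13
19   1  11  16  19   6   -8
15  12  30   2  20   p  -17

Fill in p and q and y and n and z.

Column 2: 21 + 11 + 6 + 9 + 1 + 12 = 60, so its missing entry is 64 − 60 = 4.
Row 7: 15 + 12 + 30 + 2 + 20 − 17 = 62, so its missing entry is 64 − 62 = 2.
Row 3: 1 + 4 + 13 + 10 + 11 + 6 = 45, so its missing entry is 64 − 45 = 19.
Column 4: 13 + 19 + 15 + 2 + 16 + 2 = 67, so its missing entry is 64 − 67 = -3.
Row 1: 6 + 21 + 4 − 3 + 7 + 23 = 58, so its missing entry is 64 − 58 = 6.

p = 2, q = 6, y = -3, n = 19, z = 4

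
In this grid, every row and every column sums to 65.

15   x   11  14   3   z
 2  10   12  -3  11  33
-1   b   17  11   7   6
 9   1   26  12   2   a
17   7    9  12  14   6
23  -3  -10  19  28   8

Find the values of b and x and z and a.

b = 25, x = 25, z = -3, a = 15

The known cells in row 4 total 50, leaving 65 − 50 = 15 for the blank.
The known cells in row 3 total 40, leaving 65 − 40 = 25 for the blank.
The known cells in column 2 total 40, leaving 65 − 40 = 25 for the blank.
The known cells in row 1 total 68, leaving 65 − 68 = -3 for the blank.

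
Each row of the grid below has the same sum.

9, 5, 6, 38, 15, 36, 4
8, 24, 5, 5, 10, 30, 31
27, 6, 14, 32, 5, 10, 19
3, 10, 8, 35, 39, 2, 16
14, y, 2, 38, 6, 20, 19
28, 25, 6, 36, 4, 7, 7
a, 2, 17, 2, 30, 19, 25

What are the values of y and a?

y = 14, a = 18

Row 1 sums to 113 and so does row 3; that's the common total.
In row 5 the known cells total 99, leaving 113 − 99 = 14.
In row 7 the known cells total 95, leaving 113 − 95 = 18.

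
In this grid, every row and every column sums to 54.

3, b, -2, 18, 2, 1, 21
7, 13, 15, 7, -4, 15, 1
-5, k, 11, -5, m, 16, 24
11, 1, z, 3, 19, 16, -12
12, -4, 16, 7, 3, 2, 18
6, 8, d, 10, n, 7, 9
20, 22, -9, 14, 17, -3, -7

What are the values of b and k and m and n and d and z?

b = 11, k = 3, m = 10, n = 7, d = 7, z = 16

The known cells in row 1 total 43, leaving 54 − 43 = 11 for the blank.
The known cells in column 2 total 51, leaving 54 − 51 = 3 for the blank.
The known cells in row 3 total 44, leaving 54 − 44 = 10 for the blank.
The known cells in column 5 total 47, leaving 54 − 47 = 7 for the blank.
The known cells in row 4 total 38, leaving 54 − 38 = 16 for the blank.
The known cells in row 6 total 47, leaving 54 − 47 = 7 for the blank.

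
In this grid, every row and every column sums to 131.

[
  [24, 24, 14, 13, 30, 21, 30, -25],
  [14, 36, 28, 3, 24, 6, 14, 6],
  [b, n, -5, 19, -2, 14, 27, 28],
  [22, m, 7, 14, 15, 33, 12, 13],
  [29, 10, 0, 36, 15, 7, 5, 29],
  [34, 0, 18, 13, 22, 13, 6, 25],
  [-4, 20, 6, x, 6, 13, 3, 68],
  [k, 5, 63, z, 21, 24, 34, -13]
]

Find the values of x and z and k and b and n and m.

Row 4 has 22 + 7 + 14 + 15 + 33 + 12 + 13 = 116; the blank must be 131 − 116 = 15.
Column 2 has 24 + 36 + 15 + 10 + 0 + 20 + 5 = 110; the blank must be 131 − 110 = 21.
Row 3 has 21 − 5 + 19 − 2 + 14 + 27 + 28 = 102; the blank must be 131 − 102 = 29.
Column 1 has 24 + 14 + 29 + 22 + 29 + 34 − 4 = 148; the blank must be 131 − 148 = -17.
Row 8 has -17 + 5 + 63 + 21 + 24 + 34 − 13 = 117; the blank must be 131 − 117 = 14.
Row 7 has -4 + 20 + 6 + 6 + 13 + 3 + 68 = 112; the blank must be 131 − 112 = 19.

x = 19, z = 14, k = -17, b = 29, n = 21, m = 15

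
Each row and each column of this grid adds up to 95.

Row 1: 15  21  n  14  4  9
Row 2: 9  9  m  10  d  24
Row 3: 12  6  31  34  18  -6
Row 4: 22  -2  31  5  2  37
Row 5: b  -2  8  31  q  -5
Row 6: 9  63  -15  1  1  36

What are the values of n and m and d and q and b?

The known cells in column 1 total 67, leaving 95 − 67 = 28 for the blank.
The known cells in row 5 total 60, leaving 95 − 60 = 35 for the blank.
The known cells in column 5 total 60, leaving 95 − 60 = 35 for the blank.
The known cells in row 2 total 87, leaving 95 − 87 = 8 for the blank.
The known cells in row 1 total 63, leaving 95 − 63 = 32 for the blank.

n = 32, m = 8, d = 35, q = 35, b = 28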